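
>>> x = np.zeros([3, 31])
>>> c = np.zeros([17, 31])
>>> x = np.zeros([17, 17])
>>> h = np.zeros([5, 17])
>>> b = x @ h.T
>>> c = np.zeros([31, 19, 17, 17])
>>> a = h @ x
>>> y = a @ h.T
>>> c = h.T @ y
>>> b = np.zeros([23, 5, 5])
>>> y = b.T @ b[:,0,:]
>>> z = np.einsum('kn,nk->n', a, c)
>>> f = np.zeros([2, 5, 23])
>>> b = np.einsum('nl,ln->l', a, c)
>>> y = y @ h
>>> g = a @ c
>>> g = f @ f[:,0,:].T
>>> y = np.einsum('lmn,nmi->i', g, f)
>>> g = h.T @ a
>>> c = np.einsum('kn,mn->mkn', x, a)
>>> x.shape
(17, 17)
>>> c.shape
(5, 17, 17)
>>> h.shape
(5, 17)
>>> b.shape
(17,)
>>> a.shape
(5, 17)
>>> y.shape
(23,)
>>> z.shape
(17,)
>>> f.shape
(2, 5, 23)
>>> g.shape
(17, 17)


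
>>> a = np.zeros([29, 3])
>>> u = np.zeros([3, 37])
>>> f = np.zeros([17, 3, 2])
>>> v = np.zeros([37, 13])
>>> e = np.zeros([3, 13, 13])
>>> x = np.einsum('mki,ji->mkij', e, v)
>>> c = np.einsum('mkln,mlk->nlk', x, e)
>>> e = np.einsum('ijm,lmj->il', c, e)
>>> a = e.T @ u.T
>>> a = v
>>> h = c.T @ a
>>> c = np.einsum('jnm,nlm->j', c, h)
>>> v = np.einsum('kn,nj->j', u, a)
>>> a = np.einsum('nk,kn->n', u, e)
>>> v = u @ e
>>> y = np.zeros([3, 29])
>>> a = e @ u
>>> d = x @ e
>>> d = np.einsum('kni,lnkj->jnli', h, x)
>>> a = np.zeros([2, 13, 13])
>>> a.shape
(2, 13, 13)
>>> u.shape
(3, 37)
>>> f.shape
(17, 3, 2)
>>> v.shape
(3, 3)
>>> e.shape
(37, 3)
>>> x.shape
(3, 13, 13, 37)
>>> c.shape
(37,)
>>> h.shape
(13, 13, 13)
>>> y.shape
(3, 29)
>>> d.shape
(37, 13, 3, 13)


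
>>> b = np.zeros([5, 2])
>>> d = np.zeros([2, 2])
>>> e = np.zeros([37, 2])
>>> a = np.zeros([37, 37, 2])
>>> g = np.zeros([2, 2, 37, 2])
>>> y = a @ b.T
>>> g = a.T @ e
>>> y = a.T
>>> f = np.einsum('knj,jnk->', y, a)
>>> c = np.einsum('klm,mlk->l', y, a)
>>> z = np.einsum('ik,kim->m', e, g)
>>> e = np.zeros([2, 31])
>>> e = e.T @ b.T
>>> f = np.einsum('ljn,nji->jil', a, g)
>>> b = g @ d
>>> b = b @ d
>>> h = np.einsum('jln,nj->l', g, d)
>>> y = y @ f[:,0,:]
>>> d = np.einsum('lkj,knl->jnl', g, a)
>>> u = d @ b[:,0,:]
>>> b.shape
(2, 37, 2)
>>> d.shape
(2, 37, 2)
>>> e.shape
(31, 5)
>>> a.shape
(37, 37, 2)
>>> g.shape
(2, 37, 2)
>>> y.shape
(2, 37, 37)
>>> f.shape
(37, 2, 37)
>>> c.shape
(37,)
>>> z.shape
(2,)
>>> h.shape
(37,)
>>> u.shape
(2, 37, 2)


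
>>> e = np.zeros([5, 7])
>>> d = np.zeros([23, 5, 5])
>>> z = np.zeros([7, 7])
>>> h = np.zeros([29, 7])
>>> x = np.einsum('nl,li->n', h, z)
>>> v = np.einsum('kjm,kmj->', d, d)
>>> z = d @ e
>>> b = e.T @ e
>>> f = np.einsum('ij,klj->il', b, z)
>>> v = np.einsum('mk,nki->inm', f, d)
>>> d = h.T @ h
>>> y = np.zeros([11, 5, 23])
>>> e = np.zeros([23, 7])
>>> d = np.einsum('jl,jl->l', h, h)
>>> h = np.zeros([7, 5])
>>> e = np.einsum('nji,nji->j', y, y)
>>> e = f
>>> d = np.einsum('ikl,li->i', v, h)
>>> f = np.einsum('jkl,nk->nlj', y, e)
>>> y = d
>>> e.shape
(7, 5)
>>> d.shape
(5,)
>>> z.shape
(23, 5, 7)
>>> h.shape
(7, 5)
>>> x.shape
(29,)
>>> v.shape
(5, 23, 7)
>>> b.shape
(7, 7)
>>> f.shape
(7, 23, 11)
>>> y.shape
(5,)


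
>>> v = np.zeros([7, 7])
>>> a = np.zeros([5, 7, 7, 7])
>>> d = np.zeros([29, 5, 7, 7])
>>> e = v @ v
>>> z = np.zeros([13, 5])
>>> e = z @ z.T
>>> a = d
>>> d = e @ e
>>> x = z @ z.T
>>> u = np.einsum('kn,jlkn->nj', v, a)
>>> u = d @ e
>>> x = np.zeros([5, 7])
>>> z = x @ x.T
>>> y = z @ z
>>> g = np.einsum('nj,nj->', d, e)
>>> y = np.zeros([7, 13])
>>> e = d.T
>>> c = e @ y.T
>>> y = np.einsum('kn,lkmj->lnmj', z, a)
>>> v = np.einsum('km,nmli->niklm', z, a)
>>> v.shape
(29, 7, 5, 7, 5)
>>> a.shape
(29, 5, 7, 7)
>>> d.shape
(13, 13)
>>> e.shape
(13, 13)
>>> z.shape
(5, 5)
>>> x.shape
(5, 7)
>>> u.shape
(13, 13)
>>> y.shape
(29, 5, 7, 7)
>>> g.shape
()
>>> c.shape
(13, 7)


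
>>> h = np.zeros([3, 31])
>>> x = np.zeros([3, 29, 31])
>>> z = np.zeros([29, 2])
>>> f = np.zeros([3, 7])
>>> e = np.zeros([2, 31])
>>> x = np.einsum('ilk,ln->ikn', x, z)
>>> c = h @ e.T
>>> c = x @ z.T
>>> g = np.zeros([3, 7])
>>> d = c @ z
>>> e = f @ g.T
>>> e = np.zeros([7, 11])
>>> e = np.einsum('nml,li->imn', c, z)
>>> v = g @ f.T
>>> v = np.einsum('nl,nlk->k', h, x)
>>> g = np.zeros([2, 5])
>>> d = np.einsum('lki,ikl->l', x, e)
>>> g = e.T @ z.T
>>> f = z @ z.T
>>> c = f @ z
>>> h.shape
(3, 31)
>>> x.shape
(3, 31, 2)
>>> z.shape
(29, 2)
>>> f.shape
(29, 29)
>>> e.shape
(2, 31, 3)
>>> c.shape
(29, 2)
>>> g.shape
(3, 31, 29)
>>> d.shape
(3,)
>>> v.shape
(2,)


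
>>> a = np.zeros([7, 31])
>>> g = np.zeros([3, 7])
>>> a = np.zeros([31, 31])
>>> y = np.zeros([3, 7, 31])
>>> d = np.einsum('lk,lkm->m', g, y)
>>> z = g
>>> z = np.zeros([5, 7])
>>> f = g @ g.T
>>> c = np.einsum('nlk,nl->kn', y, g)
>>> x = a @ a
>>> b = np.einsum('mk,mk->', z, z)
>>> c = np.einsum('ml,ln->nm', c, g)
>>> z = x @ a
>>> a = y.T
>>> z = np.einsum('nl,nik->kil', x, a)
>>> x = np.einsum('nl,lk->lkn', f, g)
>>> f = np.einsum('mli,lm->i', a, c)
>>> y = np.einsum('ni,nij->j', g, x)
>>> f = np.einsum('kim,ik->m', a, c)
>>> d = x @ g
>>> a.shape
(31, 7, 3)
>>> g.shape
(3, 7)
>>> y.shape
(3,)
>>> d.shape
(3, 7, 7)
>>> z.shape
(3, 7, 31)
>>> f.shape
(3,)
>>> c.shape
(7, 31)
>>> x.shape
(3, 7, 3)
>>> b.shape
()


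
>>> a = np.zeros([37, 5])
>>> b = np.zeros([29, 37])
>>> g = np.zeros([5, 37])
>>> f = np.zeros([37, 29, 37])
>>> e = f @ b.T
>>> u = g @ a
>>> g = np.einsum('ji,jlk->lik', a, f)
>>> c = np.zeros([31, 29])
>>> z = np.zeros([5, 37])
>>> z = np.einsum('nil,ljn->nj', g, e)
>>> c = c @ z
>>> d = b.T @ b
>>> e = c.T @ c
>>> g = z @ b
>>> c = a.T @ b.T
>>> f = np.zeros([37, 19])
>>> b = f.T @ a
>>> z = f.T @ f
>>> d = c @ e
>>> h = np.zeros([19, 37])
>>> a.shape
(37, 5)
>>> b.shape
(19, 5)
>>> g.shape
(29, 37)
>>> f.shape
(37, 19)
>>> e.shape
(29, 29)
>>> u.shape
(5, 5)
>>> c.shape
(5, 29)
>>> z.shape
(19, 19)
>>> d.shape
(5, 29)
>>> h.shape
(19, 37)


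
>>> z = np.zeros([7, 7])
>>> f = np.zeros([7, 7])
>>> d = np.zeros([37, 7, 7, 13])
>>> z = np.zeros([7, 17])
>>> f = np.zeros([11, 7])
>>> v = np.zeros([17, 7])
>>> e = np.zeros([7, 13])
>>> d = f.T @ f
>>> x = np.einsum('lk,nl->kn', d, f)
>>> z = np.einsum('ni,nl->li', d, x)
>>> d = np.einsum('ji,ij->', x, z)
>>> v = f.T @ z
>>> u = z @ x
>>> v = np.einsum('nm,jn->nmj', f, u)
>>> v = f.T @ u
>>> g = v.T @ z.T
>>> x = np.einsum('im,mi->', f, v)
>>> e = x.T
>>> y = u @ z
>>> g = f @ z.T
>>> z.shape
(11, 7)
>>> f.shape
(11, 7)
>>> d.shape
()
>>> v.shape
(7, 11)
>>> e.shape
()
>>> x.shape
()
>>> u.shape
(11, 11)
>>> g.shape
(11, 11)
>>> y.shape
(11, 7)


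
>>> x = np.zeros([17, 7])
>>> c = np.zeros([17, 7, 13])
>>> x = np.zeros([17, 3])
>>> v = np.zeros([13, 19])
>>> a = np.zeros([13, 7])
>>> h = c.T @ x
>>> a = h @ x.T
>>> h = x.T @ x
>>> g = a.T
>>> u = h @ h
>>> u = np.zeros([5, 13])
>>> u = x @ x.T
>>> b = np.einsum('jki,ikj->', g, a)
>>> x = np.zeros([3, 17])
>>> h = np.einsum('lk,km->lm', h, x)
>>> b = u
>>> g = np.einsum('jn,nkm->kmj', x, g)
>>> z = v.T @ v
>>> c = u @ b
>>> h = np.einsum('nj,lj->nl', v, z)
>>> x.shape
(3, 17)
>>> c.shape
(17, 17)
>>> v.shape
(13, 19)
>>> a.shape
(13, 7, 17)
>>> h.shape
(13, 19)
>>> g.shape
(7, 13, 3)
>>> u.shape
(17, 17)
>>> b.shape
(17, 17)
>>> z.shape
(19, 19)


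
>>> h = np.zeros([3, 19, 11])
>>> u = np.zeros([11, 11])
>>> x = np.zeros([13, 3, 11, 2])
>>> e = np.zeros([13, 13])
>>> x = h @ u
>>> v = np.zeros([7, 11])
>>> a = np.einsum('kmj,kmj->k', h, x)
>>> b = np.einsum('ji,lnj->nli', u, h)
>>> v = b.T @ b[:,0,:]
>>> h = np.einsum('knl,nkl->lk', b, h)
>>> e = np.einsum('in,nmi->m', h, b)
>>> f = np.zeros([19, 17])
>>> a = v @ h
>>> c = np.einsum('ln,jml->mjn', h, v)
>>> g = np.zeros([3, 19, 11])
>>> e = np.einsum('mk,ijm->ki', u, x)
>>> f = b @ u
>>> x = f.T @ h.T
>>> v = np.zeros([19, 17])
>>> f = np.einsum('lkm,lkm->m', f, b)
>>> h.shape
(11, 19)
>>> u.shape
(11, 11)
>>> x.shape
(11, 3, 11)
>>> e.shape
(11, 3)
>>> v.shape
(19, 17)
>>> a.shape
(11, 3, 19)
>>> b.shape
(19, 3, 11)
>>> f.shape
(11,)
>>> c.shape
(3, 11, 19)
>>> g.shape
(3, 19, 11)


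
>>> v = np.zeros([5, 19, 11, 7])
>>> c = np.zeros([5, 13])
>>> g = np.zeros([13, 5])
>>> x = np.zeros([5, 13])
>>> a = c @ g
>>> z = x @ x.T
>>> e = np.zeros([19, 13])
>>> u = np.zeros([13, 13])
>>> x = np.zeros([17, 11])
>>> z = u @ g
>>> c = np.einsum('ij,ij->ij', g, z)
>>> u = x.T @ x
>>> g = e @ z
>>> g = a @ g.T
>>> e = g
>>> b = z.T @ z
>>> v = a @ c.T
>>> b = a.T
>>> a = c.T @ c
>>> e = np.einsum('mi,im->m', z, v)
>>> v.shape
(5, 13)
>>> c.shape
(13, 5)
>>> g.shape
(5, 19)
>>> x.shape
(17, 11)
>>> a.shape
(5, 5)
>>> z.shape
(13, 5)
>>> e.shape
(13,)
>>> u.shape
(11, 11)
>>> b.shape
(5, 5)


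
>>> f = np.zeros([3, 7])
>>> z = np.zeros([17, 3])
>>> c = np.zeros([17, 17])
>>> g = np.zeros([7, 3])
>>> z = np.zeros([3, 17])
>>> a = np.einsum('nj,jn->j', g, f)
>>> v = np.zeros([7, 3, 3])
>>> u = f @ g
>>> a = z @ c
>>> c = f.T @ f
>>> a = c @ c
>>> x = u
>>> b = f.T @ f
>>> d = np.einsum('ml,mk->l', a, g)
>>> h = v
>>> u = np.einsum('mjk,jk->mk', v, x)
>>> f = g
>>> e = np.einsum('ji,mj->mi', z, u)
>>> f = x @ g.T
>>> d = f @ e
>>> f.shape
(3, 7)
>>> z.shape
(3, 17)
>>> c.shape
(7, 7)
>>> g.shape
(7, 3)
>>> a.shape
(7, 7)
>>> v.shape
(7, 3, 3)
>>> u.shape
(7, 3)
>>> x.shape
(3, 3)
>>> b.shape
(7, 7)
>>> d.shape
(3, 17)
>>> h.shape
(7, 3, 3)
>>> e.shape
(7, 17)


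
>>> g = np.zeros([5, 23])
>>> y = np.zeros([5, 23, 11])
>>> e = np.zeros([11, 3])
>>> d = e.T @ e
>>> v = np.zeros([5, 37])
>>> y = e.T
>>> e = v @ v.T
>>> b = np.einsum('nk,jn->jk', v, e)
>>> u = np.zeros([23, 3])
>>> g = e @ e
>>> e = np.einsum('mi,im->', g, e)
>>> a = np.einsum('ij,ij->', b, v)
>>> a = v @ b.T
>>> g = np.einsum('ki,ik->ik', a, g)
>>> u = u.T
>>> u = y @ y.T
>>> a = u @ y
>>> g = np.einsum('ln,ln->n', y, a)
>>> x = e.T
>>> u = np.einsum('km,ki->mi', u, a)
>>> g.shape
(11,)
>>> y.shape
(3, 11)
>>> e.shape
()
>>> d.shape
(3, 3)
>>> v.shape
(5, 37)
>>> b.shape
(5, 37)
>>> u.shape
(3, 11)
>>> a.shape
(3, 11)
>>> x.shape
()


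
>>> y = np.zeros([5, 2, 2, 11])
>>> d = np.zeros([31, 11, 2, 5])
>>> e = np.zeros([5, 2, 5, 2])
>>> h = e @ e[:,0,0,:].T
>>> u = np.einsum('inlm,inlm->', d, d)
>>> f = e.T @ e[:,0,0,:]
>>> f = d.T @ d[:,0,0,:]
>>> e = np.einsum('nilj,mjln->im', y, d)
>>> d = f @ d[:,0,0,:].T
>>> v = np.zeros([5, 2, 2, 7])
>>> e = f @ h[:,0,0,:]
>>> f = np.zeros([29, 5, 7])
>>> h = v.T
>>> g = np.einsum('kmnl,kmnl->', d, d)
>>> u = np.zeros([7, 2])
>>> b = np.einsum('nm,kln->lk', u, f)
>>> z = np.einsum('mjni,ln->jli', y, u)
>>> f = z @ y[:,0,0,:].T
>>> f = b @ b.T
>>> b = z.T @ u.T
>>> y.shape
(5, 2, 2, 11)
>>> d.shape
(5, 2, 11, 31)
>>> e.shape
(5, 2, 11, 5)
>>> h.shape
(7, 2, 2, 5)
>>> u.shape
(7, 2)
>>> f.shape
(5, 5)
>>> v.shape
(5, 2, 2, 7)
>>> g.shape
()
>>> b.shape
(11, 7, 7)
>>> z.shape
(2, 7, 11)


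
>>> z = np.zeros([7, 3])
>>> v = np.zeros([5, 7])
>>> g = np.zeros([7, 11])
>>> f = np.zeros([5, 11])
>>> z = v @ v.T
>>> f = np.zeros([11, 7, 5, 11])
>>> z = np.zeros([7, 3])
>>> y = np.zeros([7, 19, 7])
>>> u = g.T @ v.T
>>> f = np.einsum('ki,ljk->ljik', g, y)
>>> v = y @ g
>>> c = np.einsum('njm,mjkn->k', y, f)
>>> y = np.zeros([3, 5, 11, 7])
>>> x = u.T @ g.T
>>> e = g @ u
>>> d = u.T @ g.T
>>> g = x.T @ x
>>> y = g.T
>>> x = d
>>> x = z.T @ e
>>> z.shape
(7, 3)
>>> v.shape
(7, 19, 11)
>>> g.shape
(7, 7)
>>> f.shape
(7, 19, 11, 7)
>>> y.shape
(7, 7)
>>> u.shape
(11, 5)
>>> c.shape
(11,)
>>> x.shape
(3, 5)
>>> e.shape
(7, 5)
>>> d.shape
(5, 7)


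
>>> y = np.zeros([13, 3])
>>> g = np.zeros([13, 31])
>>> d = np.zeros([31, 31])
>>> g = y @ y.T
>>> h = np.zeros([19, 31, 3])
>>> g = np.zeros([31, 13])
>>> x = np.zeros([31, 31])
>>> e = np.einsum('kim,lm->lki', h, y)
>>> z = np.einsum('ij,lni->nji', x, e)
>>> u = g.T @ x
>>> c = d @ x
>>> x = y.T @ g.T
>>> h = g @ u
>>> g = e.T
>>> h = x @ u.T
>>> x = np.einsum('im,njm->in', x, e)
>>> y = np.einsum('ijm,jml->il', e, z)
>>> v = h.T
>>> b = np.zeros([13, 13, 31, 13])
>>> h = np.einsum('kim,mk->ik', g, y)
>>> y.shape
(13, 31)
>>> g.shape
(31, 19, 13)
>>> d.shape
(31, 31)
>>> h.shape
(19, 31)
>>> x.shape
(3, 13)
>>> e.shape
(13, 19, 31)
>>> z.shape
(19, 31, 31)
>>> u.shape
(13, 31)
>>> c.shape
(31, 31)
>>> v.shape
(13, 3)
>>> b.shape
(13, 13, 31, 13)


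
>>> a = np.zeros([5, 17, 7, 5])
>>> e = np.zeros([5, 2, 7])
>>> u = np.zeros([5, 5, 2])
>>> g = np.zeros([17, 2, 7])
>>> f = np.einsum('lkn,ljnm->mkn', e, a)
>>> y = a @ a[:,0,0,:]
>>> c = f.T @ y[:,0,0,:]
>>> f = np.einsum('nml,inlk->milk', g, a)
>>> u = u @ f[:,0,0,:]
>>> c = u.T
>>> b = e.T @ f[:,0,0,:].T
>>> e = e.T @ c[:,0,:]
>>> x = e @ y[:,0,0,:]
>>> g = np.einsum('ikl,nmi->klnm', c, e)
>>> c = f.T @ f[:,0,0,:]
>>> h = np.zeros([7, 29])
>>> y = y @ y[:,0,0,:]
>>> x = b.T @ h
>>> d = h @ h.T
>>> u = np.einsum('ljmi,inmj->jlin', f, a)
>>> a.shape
(5, 17, 7, 5)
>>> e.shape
(7, 2, 5)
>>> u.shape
(5, 2, 5, 17)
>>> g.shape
(5, 5, 7, 2)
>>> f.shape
(2, 5, 7, 5)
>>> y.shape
(5, 17, 7, 5)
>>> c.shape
(5, 7, 5, 5)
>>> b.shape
(7, 2, 2)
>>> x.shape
(2, 2, 29)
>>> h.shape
(7, 29)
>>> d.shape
(7, 7)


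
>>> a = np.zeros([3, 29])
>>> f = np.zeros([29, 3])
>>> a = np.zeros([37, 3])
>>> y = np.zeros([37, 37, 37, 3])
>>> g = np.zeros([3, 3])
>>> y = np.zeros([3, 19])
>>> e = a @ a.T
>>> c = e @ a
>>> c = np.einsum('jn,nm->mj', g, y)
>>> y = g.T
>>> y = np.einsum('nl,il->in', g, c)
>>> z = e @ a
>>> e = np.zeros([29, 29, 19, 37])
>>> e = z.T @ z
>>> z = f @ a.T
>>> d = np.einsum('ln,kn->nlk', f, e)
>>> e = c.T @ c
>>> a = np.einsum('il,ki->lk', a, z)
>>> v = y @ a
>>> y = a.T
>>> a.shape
(3, 29)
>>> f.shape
(29, 3)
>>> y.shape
(29, 3)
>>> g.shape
(3, 3)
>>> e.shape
(3, 3)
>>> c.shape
(19, 3)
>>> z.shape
(29, 37)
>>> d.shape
(3, 29, 3)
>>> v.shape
(19, 29)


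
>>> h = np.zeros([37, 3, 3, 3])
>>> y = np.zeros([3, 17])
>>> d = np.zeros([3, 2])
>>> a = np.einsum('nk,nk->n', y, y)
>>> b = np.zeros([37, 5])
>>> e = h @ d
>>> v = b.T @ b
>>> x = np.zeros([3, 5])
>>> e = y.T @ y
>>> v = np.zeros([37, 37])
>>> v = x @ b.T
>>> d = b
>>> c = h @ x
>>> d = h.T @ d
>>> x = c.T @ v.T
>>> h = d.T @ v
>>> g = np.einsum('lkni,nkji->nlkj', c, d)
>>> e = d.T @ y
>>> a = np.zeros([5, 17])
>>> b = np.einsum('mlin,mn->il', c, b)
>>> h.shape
(5, 3, 3, 37)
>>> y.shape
(3, 17)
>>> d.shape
(3, 3, 3, 5)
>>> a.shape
(5, 17)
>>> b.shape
(3, 3)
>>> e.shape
(5, 3, 3, 17)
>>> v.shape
(3, 37)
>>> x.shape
(5, 3, 3, 3)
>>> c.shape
(37, 3, 3, 5)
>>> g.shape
(3, 37, 3, 3)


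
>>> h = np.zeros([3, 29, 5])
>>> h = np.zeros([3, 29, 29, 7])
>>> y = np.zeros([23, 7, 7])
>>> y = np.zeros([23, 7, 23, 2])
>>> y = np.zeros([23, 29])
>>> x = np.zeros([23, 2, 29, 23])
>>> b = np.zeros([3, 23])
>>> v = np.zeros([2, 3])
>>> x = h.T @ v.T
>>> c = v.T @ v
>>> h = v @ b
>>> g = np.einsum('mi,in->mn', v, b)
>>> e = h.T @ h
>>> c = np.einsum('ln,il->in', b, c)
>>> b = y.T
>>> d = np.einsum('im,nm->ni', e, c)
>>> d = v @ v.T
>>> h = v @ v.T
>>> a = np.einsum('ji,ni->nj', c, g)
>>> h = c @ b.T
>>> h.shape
(3, 29)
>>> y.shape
(23, 29)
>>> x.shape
(7, 29, 29, 2)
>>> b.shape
(29, 23)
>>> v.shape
(2, 3)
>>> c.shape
(3, 23)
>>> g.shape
(2, 23)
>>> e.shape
(23, 23)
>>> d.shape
(2, 2)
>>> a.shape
(2, 3)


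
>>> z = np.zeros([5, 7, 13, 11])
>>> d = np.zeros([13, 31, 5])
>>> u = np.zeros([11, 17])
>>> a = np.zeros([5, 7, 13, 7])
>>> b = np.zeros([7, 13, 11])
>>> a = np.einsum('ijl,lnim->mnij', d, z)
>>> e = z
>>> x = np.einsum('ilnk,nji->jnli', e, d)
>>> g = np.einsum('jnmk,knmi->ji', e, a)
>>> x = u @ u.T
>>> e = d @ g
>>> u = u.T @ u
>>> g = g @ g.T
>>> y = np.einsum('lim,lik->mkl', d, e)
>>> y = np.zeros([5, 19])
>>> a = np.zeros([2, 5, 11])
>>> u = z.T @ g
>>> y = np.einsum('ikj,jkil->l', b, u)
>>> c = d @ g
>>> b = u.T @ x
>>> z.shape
(5, 7, 13, 11)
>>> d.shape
(13, 31, 5)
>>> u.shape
(11, 13, 7, 5)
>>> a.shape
(2, 5, 11)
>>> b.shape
(5, 7, 13, 11)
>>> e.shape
(13, 31, 31)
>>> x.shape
(11, 11)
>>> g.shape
(5, 5)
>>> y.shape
(5,)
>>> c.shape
(13, 31, 5)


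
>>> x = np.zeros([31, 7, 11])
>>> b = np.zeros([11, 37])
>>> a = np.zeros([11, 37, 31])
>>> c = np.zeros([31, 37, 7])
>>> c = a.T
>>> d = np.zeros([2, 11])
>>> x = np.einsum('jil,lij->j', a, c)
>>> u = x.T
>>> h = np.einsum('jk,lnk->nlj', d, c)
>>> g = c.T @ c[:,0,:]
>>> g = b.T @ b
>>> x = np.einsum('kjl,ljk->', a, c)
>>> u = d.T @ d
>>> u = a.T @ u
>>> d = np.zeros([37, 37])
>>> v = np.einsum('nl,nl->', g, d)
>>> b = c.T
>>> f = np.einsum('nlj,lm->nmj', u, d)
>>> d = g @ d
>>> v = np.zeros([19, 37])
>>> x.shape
()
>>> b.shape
(11, 37, 31)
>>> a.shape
(11, 37, 31)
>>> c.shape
(31, 37, 11)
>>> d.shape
(37, 37)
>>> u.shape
(31, 37, 11)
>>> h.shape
(37, 31, 2)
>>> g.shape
(37, 37)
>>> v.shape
(19, 37)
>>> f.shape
(31, 37, 11)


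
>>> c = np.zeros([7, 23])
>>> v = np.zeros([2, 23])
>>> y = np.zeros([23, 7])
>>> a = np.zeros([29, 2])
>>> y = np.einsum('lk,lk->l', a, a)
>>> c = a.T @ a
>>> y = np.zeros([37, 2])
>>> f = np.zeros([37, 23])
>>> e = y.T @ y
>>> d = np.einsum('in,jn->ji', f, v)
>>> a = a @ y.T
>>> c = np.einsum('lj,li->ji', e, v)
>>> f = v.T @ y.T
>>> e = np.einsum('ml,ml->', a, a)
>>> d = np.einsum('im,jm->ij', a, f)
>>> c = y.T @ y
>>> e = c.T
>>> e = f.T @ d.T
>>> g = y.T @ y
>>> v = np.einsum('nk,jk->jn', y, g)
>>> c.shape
(2, 2)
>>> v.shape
(2, 37)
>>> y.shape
(37, 2)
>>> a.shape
(29, 37)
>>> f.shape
(23, 37)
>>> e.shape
(37, 29)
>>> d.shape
(29, 23)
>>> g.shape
(2, 2)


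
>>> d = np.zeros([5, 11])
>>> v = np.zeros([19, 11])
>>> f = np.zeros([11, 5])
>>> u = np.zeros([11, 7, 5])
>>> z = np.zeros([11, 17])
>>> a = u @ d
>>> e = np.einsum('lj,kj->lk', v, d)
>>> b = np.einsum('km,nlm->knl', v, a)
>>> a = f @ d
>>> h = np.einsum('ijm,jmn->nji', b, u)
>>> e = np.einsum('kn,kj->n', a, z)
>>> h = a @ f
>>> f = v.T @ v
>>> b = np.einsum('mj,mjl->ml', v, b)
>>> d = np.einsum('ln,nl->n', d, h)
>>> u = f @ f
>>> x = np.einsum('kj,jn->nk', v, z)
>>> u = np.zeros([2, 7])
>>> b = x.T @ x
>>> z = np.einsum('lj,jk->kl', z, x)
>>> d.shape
(11,)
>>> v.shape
(19, 11)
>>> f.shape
(11, 11)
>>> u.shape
(2, 7)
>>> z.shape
(19, 11)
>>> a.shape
(11, 11)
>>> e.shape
(11,)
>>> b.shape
(19, 19)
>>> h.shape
(11, 5)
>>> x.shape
(17, 19)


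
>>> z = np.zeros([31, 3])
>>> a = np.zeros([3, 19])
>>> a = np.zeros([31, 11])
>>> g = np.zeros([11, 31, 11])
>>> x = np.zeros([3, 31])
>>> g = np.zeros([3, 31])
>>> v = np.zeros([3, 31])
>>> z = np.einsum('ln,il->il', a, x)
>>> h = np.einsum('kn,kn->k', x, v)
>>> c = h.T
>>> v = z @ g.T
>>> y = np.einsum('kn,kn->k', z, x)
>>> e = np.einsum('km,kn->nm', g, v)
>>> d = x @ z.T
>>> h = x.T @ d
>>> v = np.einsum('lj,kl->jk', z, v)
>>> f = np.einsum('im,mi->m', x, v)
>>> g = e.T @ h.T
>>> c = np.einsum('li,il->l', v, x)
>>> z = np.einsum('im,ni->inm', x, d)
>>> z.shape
(3, 3, 31)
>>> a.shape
(31, 11)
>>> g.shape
(31, 31)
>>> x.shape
(3, 31)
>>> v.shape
(31, 3)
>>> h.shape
(31, 3)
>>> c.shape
(31,)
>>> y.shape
(3,)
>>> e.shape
(3, 31)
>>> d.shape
(3, 3)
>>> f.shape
(31,)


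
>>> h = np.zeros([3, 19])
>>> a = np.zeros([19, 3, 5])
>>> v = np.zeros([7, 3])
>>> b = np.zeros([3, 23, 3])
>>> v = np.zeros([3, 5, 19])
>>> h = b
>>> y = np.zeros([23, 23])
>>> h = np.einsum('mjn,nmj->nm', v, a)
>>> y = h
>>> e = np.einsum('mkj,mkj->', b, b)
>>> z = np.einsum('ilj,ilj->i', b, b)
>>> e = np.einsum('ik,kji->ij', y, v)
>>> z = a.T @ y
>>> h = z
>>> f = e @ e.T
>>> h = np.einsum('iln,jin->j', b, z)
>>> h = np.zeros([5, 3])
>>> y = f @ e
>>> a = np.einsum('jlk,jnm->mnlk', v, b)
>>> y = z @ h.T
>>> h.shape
(5, 3)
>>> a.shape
(3, 23, 5, 19)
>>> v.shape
(3, 5, 19)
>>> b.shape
(3, 23, 3)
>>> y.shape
(5, 3, 5)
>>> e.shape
(19, 5)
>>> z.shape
(5, 3, 3)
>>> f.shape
(19, 19)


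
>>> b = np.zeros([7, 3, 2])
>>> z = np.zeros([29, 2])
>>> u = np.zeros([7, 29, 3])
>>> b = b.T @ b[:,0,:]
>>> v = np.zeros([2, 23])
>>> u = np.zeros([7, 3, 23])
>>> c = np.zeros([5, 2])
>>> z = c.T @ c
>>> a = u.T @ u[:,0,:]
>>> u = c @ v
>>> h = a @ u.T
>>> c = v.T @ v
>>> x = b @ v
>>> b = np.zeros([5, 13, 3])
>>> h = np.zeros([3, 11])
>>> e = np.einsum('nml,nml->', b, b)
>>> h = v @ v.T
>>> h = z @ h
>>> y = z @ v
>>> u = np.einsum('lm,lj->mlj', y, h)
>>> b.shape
(5, 13, 3)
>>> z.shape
(2, 2)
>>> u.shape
(23, 2, 2)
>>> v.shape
(2, 23)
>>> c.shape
(23, 23)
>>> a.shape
(23, 3, 23)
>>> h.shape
(2, 2)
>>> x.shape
(2, 3, 23)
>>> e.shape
()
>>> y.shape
(2, 23)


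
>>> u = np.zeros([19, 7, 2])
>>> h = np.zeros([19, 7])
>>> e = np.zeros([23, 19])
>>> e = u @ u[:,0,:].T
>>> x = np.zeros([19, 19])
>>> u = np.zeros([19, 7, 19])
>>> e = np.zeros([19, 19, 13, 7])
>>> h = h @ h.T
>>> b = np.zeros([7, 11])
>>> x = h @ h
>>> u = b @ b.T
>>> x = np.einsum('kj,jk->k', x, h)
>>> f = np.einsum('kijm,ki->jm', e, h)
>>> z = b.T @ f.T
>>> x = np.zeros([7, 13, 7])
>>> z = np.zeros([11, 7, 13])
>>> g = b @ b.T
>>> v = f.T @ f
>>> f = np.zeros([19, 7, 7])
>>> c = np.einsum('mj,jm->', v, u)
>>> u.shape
(7, 7)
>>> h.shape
(19, 19)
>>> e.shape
(19, 19, 13, 7)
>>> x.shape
(7, 13, 7)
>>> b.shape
(7, 11)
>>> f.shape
(19, 7, 7)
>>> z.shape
(11, 7, 13)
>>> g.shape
(7, 7)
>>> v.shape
(7, 7)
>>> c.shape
()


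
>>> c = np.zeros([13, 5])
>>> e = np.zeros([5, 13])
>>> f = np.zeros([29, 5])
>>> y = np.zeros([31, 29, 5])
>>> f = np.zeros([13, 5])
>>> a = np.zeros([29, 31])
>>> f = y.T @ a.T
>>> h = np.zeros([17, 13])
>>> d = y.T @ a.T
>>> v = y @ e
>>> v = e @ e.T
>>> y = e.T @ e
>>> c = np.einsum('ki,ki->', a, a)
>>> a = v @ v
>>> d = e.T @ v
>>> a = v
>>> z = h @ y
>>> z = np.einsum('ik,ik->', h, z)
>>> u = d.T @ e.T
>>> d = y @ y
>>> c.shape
()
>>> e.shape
(5, 13)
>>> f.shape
(5, 29, 29)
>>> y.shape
(13, 13)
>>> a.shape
(5, 5)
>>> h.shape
(17, 13)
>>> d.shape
(13, 13)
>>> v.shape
(5, 5)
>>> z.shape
()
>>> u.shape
(5, 5)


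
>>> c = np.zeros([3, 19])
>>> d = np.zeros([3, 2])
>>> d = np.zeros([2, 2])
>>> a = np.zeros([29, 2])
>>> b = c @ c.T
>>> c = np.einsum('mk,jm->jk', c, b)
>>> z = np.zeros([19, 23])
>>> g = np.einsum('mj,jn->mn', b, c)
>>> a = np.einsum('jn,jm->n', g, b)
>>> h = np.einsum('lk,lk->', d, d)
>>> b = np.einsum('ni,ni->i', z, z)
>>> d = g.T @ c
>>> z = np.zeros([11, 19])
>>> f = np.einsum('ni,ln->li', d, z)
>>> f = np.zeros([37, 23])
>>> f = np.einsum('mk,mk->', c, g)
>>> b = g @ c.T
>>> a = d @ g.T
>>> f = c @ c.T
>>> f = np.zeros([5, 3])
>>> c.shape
(3, 19)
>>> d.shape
(19, 19)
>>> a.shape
(19, 3)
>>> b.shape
(3, 3)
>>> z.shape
(11, 19)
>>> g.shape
(3, 19)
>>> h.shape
()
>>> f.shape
(5, 3)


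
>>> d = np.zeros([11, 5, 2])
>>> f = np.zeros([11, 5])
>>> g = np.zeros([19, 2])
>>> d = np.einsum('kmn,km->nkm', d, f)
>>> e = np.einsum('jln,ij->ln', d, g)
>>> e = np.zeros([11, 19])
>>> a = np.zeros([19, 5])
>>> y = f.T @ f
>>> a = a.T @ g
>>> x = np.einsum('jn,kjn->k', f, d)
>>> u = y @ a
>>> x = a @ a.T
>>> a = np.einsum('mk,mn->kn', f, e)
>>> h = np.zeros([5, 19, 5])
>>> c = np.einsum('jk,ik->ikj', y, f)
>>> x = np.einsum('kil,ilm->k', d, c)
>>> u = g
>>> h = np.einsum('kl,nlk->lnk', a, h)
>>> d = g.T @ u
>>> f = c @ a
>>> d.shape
(2, 2)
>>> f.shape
(11, 5, 19)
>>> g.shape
(19, 2)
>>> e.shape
(11, 19)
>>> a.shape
(5, 19)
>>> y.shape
(5, 5)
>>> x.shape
(2,)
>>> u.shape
(19, 2)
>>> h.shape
(19, 5, 5)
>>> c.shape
(11, 5, 5)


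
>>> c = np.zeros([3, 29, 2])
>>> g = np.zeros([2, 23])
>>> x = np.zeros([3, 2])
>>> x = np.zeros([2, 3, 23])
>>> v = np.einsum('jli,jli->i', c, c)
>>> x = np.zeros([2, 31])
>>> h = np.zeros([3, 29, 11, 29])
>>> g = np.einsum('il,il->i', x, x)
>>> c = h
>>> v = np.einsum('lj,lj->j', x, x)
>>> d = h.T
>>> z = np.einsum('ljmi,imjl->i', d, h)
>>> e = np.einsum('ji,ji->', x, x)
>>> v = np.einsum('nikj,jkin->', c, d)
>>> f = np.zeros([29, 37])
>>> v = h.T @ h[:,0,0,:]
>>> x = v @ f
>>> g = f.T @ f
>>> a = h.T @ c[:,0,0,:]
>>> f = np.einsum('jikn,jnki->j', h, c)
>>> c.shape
(3, 29, 11, 29)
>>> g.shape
(37, 37)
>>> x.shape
(29, 11, 29, 37)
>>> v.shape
(29, 11, 29, 29)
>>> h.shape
(3, 29, 11, 29)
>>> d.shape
(29, 11, 29, 3)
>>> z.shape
(3,)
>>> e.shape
()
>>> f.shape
(3,)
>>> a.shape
(29, 11, 29, 29)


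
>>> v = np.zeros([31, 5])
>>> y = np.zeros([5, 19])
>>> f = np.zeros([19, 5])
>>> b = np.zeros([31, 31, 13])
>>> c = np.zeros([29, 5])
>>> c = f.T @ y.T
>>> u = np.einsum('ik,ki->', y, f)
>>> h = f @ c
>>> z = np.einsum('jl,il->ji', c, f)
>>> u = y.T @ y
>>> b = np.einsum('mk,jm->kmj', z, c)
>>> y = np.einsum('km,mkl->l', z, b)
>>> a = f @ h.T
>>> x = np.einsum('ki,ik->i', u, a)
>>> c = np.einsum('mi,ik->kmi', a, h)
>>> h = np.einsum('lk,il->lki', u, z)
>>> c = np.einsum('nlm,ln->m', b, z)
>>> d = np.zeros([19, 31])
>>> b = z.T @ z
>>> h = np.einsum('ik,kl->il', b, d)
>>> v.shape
(31, 5)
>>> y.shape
(5,)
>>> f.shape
(19, 5)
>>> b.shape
(19, 19)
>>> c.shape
(5,)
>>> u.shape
(19, 19)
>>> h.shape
(19, 31)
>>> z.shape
(5, 19)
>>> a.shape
(19, 19)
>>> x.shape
(19,)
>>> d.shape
(19, 31)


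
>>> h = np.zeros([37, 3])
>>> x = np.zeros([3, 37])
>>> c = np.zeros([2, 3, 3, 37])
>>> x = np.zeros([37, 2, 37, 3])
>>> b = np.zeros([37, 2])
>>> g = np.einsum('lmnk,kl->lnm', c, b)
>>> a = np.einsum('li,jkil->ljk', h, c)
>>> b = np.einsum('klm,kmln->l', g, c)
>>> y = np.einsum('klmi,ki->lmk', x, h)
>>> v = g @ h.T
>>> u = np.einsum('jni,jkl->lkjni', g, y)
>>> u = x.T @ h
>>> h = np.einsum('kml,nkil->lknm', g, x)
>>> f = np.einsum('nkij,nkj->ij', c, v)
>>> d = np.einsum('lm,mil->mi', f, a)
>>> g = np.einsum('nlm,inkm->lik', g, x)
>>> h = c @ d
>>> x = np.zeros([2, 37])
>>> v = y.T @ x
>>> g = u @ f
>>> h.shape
(2, 3, 3, 2)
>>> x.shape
(2, 37)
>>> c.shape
(2, 3, 3, 37)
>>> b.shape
(3,)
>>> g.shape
(3, 37, 2, 37)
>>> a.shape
(37, 2, 3)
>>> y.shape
(2, 37, 37)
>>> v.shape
(37, 37, 37)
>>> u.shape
(3, 37, 2, 3)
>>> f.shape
(3, 37)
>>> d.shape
(37, 2)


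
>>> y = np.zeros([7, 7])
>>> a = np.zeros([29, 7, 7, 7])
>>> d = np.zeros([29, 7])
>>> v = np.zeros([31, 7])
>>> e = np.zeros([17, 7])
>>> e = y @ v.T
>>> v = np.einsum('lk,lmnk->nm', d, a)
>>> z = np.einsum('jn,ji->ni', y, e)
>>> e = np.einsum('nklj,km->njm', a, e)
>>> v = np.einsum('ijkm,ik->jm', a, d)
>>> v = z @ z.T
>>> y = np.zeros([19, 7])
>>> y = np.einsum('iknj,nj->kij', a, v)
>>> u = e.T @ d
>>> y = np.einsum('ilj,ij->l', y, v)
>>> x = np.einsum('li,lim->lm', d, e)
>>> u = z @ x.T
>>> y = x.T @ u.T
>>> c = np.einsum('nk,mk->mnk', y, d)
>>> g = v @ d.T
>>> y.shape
(31, 7)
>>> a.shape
(29, 7, 7, 7)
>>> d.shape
(29, 7)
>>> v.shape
(7, 7)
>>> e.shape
(29, 7, 31)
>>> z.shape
(7, 31)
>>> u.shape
(7, 29)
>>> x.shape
(29, 31)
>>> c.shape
(29, 31, 7)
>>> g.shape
(7, 29)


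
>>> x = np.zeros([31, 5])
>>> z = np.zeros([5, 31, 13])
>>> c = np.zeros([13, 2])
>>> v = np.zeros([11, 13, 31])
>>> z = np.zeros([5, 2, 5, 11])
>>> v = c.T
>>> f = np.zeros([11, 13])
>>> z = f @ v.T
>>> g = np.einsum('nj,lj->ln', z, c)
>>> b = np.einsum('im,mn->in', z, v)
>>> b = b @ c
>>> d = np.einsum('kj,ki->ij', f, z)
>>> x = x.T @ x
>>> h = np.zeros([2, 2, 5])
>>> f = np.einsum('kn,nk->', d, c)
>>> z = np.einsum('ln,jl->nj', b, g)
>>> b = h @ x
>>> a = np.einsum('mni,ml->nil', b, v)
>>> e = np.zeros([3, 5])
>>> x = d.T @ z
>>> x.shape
(13, 13)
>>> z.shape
(2, 13)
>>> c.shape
(13, 2)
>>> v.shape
(2, 13)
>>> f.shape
()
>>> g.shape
(13, 11)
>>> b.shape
(2, 2, 5)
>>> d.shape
(2, 13)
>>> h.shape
(2, 2, 5)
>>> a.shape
(2, 5, 13)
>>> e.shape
(3, 5)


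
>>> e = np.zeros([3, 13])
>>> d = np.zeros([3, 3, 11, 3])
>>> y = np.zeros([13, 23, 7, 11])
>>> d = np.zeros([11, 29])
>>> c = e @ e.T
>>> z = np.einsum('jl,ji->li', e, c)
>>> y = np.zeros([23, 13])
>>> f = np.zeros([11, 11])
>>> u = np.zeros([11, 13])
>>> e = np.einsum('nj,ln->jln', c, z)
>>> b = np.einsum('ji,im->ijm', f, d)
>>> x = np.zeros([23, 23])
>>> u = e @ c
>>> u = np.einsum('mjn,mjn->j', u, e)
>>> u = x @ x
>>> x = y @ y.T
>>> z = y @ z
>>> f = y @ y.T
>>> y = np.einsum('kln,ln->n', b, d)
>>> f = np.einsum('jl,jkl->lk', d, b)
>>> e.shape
(3, 13, 3)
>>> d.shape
(11, 29)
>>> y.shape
(29,)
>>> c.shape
(3, 3)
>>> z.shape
(23, 3)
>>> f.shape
(29, 11)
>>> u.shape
(23, 23)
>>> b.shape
(11, 11, 29)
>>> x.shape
(23, 23)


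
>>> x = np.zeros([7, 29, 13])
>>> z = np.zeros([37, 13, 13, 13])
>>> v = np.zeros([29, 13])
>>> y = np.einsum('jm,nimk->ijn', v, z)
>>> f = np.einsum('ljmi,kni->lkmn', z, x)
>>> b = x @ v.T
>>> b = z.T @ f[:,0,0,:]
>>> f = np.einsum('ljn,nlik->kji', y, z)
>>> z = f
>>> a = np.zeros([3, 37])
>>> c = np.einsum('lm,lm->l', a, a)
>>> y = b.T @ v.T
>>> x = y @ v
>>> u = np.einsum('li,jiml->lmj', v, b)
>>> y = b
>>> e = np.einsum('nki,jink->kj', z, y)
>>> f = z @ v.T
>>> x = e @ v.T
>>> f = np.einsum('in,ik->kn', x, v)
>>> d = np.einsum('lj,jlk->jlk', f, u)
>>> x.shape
(29, 29)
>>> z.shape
(13, 29, 13)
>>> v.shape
(29, 13)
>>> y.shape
(13, 13, 13, 29)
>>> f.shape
(13, 29)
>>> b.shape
(13, 13, 13, 29)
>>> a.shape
(3, 37)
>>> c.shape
(3,)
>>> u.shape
(29, 13, 13)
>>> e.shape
(29, 13)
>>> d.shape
(29, 13, 13)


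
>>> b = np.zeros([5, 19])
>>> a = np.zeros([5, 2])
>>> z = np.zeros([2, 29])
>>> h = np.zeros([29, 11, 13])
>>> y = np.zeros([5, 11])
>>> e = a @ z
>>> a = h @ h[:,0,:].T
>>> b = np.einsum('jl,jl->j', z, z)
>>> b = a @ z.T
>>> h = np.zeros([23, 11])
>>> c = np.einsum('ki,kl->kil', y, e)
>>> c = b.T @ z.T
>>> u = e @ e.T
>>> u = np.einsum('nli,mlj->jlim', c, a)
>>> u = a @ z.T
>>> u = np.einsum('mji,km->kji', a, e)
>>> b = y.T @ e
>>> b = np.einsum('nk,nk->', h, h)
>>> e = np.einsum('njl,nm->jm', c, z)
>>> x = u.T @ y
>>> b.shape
()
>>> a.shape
(29, 11, 29)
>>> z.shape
(2, 29)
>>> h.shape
(23, 11)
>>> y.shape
(5, 11)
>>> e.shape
(11, 29)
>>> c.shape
(2, 11, 2)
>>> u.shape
(5, 11, 29)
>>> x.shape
(29, 11, 11)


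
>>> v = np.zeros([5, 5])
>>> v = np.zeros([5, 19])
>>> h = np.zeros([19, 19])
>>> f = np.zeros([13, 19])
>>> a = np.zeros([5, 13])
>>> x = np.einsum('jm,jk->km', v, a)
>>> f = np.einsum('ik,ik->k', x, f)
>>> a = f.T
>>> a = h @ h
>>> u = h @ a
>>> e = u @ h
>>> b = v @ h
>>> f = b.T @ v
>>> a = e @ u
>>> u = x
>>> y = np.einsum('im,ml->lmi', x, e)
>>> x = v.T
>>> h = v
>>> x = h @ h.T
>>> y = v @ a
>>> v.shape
(5, 19)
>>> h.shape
(5, 19)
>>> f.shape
(19, 19)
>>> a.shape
(19, 19)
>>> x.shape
(5, 5)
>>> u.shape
(13, 19)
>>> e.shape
(19, 19)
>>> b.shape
(5, 19)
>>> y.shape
(5, 19)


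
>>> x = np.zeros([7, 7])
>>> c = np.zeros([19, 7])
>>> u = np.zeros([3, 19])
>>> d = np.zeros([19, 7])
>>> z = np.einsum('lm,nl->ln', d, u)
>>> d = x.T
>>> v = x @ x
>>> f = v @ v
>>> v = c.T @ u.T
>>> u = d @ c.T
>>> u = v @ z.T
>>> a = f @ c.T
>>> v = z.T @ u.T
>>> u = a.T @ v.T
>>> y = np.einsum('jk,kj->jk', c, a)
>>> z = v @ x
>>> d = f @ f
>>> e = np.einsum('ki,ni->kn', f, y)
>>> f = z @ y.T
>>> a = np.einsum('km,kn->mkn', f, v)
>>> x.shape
(7, 7)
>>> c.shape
(19, 7)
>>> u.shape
(19, 3)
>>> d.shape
(7, 7)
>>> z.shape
(3, 7)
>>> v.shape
(3, 7)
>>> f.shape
(3, 19)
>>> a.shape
(19, 3, 7)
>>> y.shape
(19, 7)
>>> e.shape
(7, 19)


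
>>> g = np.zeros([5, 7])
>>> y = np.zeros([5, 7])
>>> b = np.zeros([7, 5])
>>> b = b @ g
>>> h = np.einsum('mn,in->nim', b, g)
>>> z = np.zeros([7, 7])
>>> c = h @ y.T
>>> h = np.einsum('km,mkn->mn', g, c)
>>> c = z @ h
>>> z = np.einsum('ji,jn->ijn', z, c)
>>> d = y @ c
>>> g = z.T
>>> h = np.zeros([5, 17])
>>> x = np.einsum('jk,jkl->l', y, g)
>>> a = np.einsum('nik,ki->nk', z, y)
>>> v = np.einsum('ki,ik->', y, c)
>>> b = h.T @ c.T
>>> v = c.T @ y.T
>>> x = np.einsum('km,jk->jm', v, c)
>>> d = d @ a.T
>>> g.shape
(5, 7, 7)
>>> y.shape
(5, 7)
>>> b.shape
(17, 7)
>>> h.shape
(5, 17)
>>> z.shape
(7, 7, 5)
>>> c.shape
(7, 5)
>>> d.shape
(5, 7)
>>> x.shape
(7, 5)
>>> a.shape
(7, 5)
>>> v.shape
(5, 5)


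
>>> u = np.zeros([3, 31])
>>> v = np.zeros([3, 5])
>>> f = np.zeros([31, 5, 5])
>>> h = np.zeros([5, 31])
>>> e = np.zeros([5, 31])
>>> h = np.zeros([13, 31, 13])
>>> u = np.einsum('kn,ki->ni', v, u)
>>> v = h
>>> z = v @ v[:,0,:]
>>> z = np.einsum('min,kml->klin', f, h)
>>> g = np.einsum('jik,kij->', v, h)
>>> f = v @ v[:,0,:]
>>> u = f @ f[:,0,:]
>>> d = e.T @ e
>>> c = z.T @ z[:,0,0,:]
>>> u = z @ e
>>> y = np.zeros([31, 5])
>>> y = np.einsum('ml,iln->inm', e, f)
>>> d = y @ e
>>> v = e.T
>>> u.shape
(13, 13, 5, 31)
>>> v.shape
(31, 5)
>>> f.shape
(13, 31, 13)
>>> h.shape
(13, 31, 13)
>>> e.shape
(5, 31)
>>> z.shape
(13, 13, 5, 5)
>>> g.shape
()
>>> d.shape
(13, 13, 31)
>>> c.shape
(5, 5, 13, 5)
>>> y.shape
(13, 13, 5)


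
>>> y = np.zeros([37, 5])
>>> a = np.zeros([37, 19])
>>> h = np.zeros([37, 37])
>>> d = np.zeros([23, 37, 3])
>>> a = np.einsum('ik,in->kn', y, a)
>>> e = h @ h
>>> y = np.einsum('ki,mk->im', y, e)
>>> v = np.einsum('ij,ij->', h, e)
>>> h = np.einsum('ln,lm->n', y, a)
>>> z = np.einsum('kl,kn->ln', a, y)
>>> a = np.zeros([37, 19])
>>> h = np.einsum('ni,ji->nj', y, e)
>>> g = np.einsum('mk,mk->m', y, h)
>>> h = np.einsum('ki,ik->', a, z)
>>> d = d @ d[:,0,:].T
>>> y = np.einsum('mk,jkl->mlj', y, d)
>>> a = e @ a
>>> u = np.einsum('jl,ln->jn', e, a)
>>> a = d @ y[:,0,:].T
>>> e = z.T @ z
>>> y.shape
(5, 23, 23)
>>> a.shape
(23, 37, 5)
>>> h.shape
()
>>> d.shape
(23, 37, 23)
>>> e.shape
(37, 37)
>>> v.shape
()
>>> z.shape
(19, 37)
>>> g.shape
(5,)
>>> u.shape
(37, 19)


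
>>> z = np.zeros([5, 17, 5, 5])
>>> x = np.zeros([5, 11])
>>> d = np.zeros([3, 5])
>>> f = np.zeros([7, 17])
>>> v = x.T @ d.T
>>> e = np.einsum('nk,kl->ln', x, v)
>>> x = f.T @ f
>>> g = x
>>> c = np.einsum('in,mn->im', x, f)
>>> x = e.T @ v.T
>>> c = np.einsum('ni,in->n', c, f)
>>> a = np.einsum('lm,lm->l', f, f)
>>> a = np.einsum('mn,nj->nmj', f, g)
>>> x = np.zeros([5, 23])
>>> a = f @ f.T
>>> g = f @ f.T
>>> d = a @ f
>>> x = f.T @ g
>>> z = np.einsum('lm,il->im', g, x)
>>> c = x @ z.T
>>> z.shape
(17, 7)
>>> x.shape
(17, 7)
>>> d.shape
(7, 17)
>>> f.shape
(7, 17)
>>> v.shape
(11, 3)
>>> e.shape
(3, 5)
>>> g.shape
(7, 7)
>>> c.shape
(17, 17)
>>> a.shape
(7, 7)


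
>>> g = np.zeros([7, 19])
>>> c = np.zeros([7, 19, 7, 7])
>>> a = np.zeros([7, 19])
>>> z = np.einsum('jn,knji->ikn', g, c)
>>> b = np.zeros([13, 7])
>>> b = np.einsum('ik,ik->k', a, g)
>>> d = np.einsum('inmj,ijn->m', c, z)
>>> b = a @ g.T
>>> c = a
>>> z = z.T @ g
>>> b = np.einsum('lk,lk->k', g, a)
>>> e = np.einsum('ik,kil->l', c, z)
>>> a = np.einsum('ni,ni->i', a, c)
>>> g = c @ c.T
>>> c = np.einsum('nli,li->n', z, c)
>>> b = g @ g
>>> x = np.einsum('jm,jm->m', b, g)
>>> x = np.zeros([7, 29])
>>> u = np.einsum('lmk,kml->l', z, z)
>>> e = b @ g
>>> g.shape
(7, 7)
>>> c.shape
(19,)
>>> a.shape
(19,)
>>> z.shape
(19, 7, 19)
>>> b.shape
(7, 7)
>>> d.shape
(7,)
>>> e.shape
(7, 7)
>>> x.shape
(7, 29)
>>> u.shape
(19,)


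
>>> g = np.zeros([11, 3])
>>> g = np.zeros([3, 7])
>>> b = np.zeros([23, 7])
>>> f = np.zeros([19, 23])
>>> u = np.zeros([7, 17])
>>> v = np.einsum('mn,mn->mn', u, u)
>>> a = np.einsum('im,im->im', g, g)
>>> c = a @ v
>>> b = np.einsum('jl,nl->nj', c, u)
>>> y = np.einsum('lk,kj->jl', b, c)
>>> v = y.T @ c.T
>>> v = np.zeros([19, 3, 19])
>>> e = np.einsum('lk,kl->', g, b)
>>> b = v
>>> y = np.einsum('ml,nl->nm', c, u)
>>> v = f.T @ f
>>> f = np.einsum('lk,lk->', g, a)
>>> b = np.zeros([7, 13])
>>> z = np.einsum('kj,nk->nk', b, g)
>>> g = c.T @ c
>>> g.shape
(17, 17)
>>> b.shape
(7, 13)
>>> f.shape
()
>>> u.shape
(7, 17)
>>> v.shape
(23, 23)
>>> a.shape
(3, 7)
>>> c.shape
(3, 17)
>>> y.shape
(7, 3)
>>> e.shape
()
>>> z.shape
(3, 7)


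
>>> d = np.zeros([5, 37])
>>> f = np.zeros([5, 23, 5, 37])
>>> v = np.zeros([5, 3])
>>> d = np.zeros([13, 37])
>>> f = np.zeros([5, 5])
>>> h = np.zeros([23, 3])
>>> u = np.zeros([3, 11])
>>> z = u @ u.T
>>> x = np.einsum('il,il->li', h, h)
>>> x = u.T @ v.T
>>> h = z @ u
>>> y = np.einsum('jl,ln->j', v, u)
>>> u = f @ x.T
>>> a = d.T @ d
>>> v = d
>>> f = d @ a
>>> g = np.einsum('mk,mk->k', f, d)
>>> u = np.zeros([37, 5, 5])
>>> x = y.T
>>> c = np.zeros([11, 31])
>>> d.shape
(13, 37)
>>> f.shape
(13, 37)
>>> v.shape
(13, 37)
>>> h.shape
(3, 11)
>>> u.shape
(37, 5, 5)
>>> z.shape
(3, 3)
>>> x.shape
(5,)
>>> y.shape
(5,)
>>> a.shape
(37, 37)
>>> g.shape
(37,)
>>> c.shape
(11, 31)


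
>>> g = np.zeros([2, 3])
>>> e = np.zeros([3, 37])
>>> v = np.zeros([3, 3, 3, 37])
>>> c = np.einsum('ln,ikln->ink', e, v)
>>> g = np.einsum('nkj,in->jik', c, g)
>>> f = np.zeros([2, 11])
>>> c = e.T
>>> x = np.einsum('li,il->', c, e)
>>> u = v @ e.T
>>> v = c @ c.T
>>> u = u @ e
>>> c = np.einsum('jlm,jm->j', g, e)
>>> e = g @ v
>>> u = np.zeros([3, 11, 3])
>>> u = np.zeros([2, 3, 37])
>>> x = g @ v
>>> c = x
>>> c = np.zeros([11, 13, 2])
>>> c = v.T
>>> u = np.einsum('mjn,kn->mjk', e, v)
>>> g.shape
(3, 2, 37)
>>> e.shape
(3, 2, 37)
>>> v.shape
(37, 37)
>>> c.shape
(37, 37)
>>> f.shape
(2, 11)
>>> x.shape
(3, 2, 37)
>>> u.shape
(3, 2, 37)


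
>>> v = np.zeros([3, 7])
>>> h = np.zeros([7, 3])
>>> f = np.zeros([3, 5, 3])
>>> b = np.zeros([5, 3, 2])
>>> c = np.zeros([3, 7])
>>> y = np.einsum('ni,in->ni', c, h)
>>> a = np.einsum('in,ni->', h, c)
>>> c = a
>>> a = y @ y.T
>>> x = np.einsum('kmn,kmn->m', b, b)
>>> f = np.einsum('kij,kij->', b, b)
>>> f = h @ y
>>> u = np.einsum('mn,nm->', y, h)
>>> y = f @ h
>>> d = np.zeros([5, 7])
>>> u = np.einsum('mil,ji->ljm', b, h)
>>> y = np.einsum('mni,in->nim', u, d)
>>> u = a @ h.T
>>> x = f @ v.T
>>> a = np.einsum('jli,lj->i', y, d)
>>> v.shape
(3, 7)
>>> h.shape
(7, 3)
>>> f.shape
(7, 7)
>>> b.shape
(5, 3, 2)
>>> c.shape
()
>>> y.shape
(7, 5, 2)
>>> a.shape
(2,)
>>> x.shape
(7, 3)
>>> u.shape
(3, 7)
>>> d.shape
(5, 7)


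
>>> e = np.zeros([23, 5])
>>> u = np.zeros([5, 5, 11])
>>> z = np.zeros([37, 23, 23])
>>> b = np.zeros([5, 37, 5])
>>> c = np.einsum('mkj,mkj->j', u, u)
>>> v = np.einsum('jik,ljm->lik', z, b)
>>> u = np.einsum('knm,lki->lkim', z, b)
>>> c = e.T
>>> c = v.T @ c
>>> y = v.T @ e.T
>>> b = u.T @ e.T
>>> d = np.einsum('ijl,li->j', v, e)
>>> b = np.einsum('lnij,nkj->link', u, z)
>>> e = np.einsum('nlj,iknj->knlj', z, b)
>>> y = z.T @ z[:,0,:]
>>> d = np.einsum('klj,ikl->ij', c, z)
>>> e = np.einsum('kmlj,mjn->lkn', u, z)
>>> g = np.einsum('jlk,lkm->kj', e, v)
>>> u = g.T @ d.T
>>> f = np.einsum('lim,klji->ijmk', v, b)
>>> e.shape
(5, 5, 23)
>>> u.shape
(5, 37)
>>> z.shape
(37, 23, 23)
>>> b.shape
(5, 5, 37, 23)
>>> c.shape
(23, 23, 23)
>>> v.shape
(5, 23, 23)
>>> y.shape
(23, 23, 23)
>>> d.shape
(37, 23)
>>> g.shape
(23, 5)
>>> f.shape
(23, 37, 23, 5)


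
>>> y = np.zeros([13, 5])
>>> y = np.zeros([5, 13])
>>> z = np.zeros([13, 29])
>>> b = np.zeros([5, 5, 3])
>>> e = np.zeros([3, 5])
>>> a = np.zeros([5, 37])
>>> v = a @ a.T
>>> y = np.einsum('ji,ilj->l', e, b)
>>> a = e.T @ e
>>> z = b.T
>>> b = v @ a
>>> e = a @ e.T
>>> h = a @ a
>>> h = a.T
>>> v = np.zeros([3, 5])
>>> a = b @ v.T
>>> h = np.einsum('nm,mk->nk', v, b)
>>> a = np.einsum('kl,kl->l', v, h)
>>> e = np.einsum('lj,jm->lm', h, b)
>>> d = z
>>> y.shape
(5,)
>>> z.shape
(3, 5, 5)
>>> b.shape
(5, 5)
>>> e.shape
(3, 5)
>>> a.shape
(5,)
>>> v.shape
(3, 5)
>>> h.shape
(3, 5)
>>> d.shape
(3, 5, 5)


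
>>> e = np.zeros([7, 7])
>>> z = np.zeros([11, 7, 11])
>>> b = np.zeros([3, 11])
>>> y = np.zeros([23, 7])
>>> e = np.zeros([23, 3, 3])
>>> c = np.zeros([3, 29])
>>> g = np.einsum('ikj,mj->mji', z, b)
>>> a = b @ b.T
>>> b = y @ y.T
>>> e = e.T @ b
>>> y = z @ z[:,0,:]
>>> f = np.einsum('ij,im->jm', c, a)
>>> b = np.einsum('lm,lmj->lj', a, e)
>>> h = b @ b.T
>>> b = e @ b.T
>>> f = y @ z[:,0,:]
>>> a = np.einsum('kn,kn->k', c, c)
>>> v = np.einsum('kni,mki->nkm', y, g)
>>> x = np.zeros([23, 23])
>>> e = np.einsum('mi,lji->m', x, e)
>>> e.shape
(23,)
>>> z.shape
(11, 7, 11)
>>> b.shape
(3, 3, 3)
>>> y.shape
(11, 7, 11)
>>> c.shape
(3, 29)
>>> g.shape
(3, 11, 11)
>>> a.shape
(3,)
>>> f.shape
(11, 7, 11)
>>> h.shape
(3, 3)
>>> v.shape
(7, 11, 3)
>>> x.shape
(23, 23)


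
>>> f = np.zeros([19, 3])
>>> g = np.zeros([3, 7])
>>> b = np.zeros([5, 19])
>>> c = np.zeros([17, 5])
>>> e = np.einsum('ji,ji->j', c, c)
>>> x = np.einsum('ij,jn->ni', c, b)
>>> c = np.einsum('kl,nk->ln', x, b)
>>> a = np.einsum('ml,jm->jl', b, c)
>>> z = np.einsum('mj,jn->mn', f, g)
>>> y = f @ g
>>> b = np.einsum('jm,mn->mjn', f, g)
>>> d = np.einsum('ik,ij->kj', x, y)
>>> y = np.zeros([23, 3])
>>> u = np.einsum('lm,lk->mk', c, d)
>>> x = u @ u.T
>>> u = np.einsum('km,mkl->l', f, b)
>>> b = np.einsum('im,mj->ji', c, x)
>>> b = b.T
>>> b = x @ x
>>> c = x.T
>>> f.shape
(19, 3)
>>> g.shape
(3, 7)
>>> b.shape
(5, 5)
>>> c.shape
(5, 5)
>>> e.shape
(17,)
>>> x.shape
(5, 5)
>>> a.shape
(17, 19)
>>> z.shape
(19, 7)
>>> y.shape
(23, 3)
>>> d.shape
(17, 7)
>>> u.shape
(7,)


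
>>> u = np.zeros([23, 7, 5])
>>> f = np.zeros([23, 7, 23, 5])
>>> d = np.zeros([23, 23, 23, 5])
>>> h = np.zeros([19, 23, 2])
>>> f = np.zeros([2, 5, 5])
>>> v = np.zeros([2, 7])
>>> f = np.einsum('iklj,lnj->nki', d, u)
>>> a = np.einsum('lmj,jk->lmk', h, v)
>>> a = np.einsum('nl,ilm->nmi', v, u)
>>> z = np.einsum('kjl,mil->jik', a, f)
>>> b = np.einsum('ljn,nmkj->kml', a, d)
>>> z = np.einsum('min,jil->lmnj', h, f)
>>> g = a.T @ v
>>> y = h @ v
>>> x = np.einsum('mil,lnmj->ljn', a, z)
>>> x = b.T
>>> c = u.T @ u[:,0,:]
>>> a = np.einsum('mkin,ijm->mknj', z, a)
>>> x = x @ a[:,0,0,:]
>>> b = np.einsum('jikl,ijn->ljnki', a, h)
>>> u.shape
(23, 7, 5)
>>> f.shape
(7, 23, 23)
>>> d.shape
(23, 23, 23, 5)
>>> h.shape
(19, 23, 2)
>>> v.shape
(2, 7)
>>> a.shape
(23, 19, 7, 5)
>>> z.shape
(23, 19, 2, 7)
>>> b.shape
(5, 23, 2, 7, 19)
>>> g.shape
(23, 5, 7)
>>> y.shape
(19, 23, 7)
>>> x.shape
(2, 23, 5)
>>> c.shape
(5, 7, 5)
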